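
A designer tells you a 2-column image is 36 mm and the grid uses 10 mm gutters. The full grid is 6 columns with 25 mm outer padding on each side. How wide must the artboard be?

2 columns + 1 gutter: 2c + 1·10 = 36.
2c = 36 − 10 = 26, so c = 13 mm.
Adding margins, columns and gutters: 50 + 78 + 50 = 178 mm.

178 mm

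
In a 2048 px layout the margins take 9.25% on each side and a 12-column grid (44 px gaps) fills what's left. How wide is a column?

98.76 px

Each margin = 9.25% of 2048 = 189.44 px; content = 2048 − 2·189.44 = 1669.12 px.
1669.12 − 11·44 = 1185.12; ÷12 gives c = 98.76 px.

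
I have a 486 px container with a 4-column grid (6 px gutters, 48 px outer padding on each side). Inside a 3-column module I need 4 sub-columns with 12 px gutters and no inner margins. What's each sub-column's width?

Subtract both margins: 486 − 2·48 = 390 px.
4 columns + 3 gutters: 4c + 3·6 = 390.
4c = 390 − 18 = 372, so c = 93 px.
Span of 3: 3·93 + 2·6 = 279 + 12 = 291 px.
4d + 3·12 = 291 → 4d = 255 → d = 63.75 px.

63.75 px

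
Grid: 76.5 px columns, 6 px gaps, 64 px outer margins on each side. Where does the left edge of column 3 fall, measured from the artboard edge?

229 px

Column 3 starts at margin + 2·(column + gutter) = 64 + 2·82.5 = 229 px.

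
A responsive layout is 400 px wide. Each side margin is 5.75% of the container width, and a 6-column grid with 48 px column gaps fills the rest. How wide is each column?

400 × (1 − 2·5.75%) = 400 × 88.5% = 354 px for the columns.
354 − 5·48 = 114; ÷6 gives c = 19 px.

19 px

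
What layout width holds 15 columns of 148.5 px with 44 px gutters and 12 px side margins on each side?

2867.5 px

Total width: 2·12 + 15·148.5 + 14·44 = 2867.5 px.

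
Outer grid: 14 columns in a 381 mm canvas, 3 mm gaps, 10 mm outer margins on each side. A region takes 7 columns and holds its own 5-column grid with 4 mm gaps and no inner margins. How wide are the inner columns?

Subtract both margins: 381 − 2·10 = 361 mm.
14 columns + 13 gaps: 14c + 13·3 = 361.
14c = 361 − 39 = 322, so c = 23 mm.
Span of 7: 7·23 + 6·3 = 161 + 18 = 179 mm.
5d + 4·4 = 179 → 5d = 163 → d = 32.6 mm.

32.6 mm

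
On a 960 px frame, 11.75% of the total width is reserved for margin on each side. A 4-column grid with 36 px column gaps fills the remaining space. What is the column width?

960 × (1 − 2·11.75%) = 960 × 76.5% = 734.4 px for the columns.
4c + 3·36 = 734.4 → 4c = 626.4 → c = 156.6 px.

156.6 px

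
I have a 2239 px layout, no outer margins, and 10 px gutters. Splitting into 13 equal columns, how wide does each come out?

Subtracting 12 gutters of 10 leaves 2119 for 13 columns, so c = 163 px.

163 px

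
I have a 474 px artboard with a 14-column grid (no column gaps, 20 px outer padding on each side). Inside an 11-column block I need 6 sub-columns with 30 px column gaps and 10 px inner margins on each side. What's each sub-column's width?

Outer content = 474 − 2·20 = 434 px.
434 / 14 = 31 px per column.
11-column span = 11·31 = 341 px.
Inner content = 341 − 2·10 = 321 px.
6 columns + 5 column gaps: 6d + 5·30 = 321.
6d = 321 − 150 = 171, so d = 28.5 px.

28.5 px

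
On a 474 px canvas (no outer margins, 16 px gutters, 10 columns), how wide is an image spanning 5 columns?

Subtracting 9 gutters of 16 leaves 330 for 10 columns, so c = 33 px.
5 columns plus 4 gutters: 165 + 64 = 229 px.

229 px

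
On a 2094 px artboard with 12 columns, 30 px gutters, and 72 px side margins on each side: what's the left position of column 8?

Take off 144 px of margins, leaving 1950 px.
12 columns + 11 gutters: 12c + 11·30 = 1950.
12c = 1950 − 330 = 1620, so c = 135 px.
Before column 8: the margin + 7 columns + 7 gutters.
Offset = 72 + 7·(135 + 30) = 72 + 1155 = 1227 px.

1227 px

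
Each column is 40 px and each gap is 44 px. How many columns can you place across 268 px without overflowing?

Each extra column adds 40 + 44 = 84 px.
(268 + 44) / 84 = 3.71, so 3 columns fit.

3 columns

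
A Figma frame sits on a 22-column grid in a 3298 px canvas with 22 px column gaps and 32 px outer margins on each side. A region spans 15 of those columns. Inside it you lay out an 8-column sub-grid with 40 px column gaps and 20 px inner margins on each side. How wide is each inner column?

Subtract both margins: 3298 − 2·32 = 3234 px.
3234 − 21·22 = 2772; ÷22 gives c = 126 px.
15 columns plus 14 column gaps: 1890 + 308 = 2198 px.
Inner content = 2198 − 2·20 = 2158 px.
2158 − 7·40 = 1878; ÷8 gives d = 234.75 px.

234.75 px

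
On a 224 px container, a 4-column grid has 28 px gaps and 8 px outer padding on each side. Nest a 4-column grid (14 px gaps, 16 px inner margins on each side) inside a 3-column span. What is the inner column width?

Subtract both margins: 224 − 2·8 = 208 px.
4c + 3·28 = 208 → 4c = 124 → c = 31 px.
Span of 3: 3·31 + 2·28 = 93 + 56 = 149 px.
Inner content = 149 − 2·16 = 117 px.
117 − 3·14 = 75; ÷4 gives d = 18.75 px.

18.75 px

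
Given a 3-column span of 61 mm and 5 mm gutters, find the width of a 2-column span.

3 columns + 2 gutters: 3c + 2·5 = 61.
3c = 61 − 10 = 51, so c = 17 mm.
Span of 2: 2·17 + 1·5 = 34 + 5 = 39 mm.

39 mm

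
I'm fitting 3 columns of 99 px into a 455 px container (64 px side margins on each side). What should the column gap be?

15 px

Content width = 455 − 2·64 = 327 px.
3·99 + 2g = 327 → 2g = 30 → g = 15 px.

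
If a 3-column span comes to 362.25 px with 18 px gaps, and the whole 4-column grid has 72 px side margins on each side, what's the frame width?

3 columns + 2 gaps: 3c + 2·18 = 362.25.
3c = 362.25 − 36 = 326.25, so c = 108.75 px.
Frame = 2·72 + 4·108.75 + 3·18 = 144 + 435 + 54 = 633 px.

633 px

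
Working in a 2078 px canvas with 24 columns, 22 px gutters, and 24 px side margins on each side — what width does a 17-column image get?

1431.5 px

Take off 48 px of margins, leaving 2030 px.
Subtracting 23 gutters of 22 leaves 1524 for 24 columns, so c = 63.5 px.
17 columns plus 16 gutters: 1079.5 + 352 = 1431.5 px.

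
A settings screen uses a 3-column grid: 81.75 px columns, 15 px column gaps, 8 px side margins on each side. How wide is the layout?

Total width: 2·8 + 3·81.75 + 2·15 = 291.25 px.

291.25 px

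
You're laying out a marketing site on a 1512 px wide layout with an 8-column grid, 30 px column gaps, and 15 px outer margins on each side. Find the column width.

Inside the margins: 1512 − 30 = 1482 px.
Subtracting 7 column gaps of 30 leaves 1272 for 8 columns, so c = 159 px.

159 px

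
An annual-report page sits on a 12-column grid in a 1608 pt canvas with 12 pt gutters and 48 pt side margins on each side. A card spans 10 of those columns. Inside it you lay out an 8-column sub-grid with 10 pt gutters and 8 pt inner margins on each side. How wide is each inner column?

146.5 pt

Take off 96 pt of margins, leaving 1512 pt.
12 columns + 11 gutters: 12c + 11·12 = 1512.
12c = 1512 − 132 = 1380, so c = 115 pt.
10 columns plus 9 gutters: 1150 + 108 = 1258 pt.
Inner content = 1258 − 2·8 = 1242 pt.
8 columns + 7 gutters: 8d + 7·10 = 1242.
8d = 1242 − 70 = 1172, so d = 146.5 pt.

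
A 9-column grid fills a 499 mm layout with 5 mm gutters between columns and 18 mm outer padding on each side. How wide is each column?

47 mm

Inside the margins: 499 − 36 = 463 mm.
463 − 8·5 = 423; ÷9 gives c = 47 mm.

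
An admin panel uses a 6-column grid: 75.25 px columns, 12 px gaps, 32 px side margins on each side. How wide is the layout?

Total width: 2·32 + 6·75.25 + 5·12 = 575.5 px.

575.5 px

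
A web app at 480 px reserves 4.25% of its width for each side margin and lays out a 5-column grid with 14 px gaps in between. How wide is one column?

Margins: 4.25% × 480 = 20.4 px each, so content = 480 − 40.8 = 439.2 px.
5 columns + 4 gaps: 5c + 4·14 = 439.2.
5c = 439.2 − 56 = 383.2, so c = 76.64 px.

76.64 px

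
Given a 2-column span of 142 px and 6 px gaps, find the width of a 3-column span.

216 px

2 columns + 1 gap: 2c + 1·6 = 142.
2c = 142 − 6 = 136, so c = 68 px.
3 columns plus 2 gaps: 204 + 12 = 216 px.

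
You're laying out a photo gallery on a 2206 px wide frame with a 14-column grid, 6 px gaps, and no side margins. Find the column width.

Subtracting 13 gaps of 6 leaves 2128 for 14 columns, so c = 152 px.

152 px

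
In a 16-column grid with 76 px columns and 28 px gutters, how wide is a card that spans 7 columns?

Span of 7: 7·76 + 6·28 = 532 + 168 = 700 px.

700 px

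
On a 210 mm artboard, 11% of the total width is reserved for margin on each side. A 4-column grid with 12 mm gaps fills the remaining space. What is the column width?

31.95 mm

Each margin = 11% of 210 = 23.1 mm; content = 210 − 2·23.1 = 163.8 mm.
4c + 3·12 = 163.8 → 4c = 127.8 → c = 31.95 mm.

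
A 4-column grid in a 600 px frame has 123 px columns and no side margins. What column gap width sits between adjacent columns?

Columns use 492 px, leaving 108 px across 3 column gaps = 36 px each.

36 px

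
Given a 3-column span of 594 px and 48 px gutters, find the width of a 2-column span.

380 px

594 − 2·48 = 498; ÷3 gives c = 166 px.
2 columns plus 1 gutter: 332 + 48 = 380 px.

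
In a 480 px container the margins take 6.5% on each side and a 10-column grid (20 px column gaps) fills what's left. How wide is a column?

480 × (1 − 2·6.5%) = 480 × 87% = 417.6 px for the columns.
10 columns + 9 column gaps: 10c + 9·20 = 417.6.
10c = 417.6 − 180 = 237.6, so c = 23.76 px.

23.76 px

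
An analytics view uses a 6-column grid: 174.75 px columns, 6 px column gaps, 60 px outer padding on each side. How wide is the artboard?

Total width: 2·60 + 6·174.75 + 5·6 = 1198.5 px.

1198.5 px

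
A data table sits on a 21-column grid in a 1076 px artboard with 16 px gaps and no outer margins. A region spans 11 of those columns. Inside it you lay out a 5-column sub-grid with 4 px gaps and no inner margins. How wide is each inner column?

21 columns + 20 gaps: 21c + 20·16 = 1076.
21c = 1076 − 320 = 756, so c = 36 px.
Span of 11: 11·36 + 10·16 = 396 + 160 = 556 px.
5d + 4·4 = 556 → 5d = 540 → d = 108 px.

108 px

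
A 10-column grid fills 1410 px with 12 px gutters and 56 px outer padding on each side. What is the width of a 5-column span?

Content width = 1410 − 2·56 = 1298 px.
Subtracting 9 gutters of 12 leaves 1190 for 10 columns, so c = 119 px.
Span of 5: 5·119 + 4·12 = 595 + 48 = 643 px.

643 px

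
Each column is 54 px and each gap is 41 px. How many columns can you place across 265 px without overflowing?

3 columns

Each extra column adds 54 + 41 = 95 px.
(265 + 41) / 95 = 3.22, so 3 columns fit.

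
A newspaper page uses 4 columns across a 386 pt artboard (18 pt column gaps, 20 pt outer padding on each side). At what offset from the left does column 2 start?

Take off 40 pt of margins, leaving 346 pt.
4 columns + 3 column gaps: 4c + 3·18 = 346.
4c = 346 − 54 = 292, so c = 73 pt.
Column 2 starts at margin + 1·(column + gutter) = 20 + 1·91 = 111 pt.

111 pt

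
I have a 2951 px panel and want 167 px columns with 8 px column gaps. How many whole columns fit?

k columns need k·167 + (k−1)·8 = k·175 − 8.
k·175 − 8 ≤ 2951 → k ≤ 2959 / 175 ≈ 16.91, so k = 16.

16 columns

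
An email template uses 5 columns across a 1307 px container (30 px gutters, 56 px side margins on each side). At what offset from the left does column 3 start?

546 px

Content = 1307 − 2·56 = 1195 px.
5 columns + 4 gutters: 5c + 4·30 = 1195.
5c = 1195 − 120 = 1075, so c = 215 px.
Column 3 starts at margin + 2·(column + gutter) = 56 + 2·245 = 546 px.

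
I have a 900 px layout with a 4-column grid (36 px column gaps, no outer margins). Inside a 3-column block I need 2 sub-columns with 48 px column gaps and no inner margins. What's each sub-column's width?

309 px

Subtracting 3 column gaps of 36 leaves 792 for 4 columns, so c = 198 px.
Span of 3: 3·198 + 2·36 = 594 + 72 = 666 px.
666 − 1·48 = 618; ÷2 gives d = 309 px.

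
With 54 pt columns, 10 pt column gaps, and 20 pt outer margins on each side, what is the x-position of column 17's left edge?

1044 pt

Column 17 starts at margin + 16·(column + gutter) = 20 + 16·64 = 1044 pt.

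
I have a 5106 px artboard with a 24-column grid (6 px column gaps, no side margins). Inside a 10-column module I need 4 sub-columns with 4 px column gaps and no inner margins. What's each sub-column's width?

528 px

24c + 23·6 = 5106 → 24c = 4968 → c = 207 px.
10-column span = 10·207 + 9·6 = 2124 px.
4 columns + 3 column gaps: 4d + 3·4 = 2124.
4d = 2124 − 12 = 2112, so d = 528 px.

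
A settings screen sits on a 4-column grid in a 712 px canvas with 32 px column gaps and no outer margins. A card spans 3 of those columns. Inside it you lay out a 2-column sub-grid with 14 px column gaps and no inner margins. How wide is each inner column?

256 px

712 − 3·32 = 616; ÷4 gives c = 154 px.
3-column span = 3·154 + 2·32 = 526 px.
2d + 1·14 = 526 → 2d = 512 → d = 256 px.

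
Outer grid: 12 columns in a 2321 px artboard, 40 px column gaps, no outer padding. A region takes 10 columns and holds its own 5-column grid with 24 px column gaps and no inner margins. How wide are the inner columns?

12c + 11·40 = 2321 → 12c = 1881 → c = 156.75 px.
Span of 10: 10·156.75 + 9·40 = 1567.5 + 360 = 1927.5 px.
5 columns + 4 column gaps: 5d + 4·24 = 1927.5.
5d = 1927.5 − 96 = 1831.5, so d = 366.3 px.

366.3 px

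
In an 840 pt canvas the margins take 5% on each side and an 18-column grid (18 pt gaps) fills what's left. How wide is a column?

25 pt

Margins: 5% × 840 = 42 pt each, so content = 840 − 84 = 756 pt.
18c + 17·18 = 756 → 18c = 450 → c = 25 pt.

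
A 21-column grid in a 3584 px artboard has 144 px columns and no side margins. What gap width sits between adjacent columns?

Columns use 3024 px, leaving 560 px across 20 gaps = 28 px each.

28 px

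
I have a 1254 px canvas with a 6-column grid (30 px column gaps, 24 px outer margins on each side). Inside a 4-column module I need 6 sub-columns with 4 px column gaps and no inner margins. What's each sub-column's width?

Subtract both margins: 1254 − 2·24 = 1206 px.
1206 − 5·30 = 1056; ÷6 gives c = 176 px.
4-column span = 4·176 + 3·30 = 794 px.
6 columns + 5 column gaps: 6d + 5·4 = 794.
6d = 794 − 20 = 774, so d = 129 px.

129 px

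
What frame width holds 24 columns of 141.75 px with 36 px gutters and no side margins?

4230 px

Total width: 24·141.75 + 23·36 = 4230 px.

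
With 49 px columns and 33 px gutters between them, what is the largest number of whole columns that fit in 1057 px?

13 columns

Each extra column adds 49 + 33 = 82 px.
(1057 + 33) / 82 = 13.29, so 13 columns fit.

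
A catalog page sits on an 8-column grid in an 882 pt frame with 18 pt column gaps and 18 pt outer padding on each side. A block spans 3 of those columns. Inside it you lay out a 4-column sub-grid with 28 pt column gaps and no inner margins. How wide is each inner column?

55.5 pt

Subtract both margins: 882 − 2·18 = 846 pt.
846 − 7·18 = 720; ÷8 gives c = 90 pt.
3-column span = 3·90 + 2·18 = 306 pt.
306 − 3·28 = 222; ÷4 gives d = 55.5 pt.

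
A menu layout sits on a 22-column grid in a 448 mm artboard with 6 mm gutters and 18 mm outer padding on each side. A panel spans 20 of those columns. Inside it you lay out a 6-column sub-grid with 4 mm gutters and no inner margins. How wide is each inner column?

Take off 36 mm of margins, leaving 412 mm.
22 columns + 21 gutters: 22c + 21·6 = 412.
22c = 412 − 126 = 286, so c = 13 mm.
Span of 20: 20·13 + 19·6 = 260 + 114 = 374 mm.
374 − 5·4 = 354; ÷6 gives d = 59 mm.

59 mm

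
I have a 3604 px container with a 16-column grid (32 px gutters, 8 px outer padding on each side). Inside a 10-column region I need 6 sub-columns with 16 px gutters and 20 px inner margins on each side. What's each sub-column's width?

351.75 px

Outer content = 3604 − 2·8 = 3588 px.
Subtracting 15 gutters of 32 leaves 3108 for 16 columns, so c = 194.25 px.
10-column span = 10·194.25 + 9·32 = 2230.5 px.
Inner content = 2230.5 − 2·20 = 2190.5 px.
2190.5 − 5·16 = 2110.5; ÷6 gives d = 351.75 px.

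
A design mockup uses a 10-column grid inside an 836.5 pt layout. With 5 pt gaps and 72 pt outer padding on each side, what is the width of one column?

64.75 pt

Inside the margins: 836.5 − 144 = 692.5 pt.
10c + 9·5 = 692.5 → 10c = 647.5 → c = 64.75 pt.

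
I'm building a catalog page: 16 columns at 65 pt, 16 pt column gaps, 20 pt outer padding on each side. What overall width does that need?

Frame = 2·20 + 16·65 + 15·16 = 40 + 1040 + 240 = 1320 pt.

1320 pt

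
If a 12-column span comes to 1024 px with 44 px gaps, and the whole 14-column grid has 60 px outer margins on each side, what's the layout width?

12 columns + 11 gaps: 12c + 11·44 = 1024.
12c = 1024 − 484 = 540, so c = 45 px.
Total width: 2·60 + 14·45 + 13·44 = 1322 px.

1322 px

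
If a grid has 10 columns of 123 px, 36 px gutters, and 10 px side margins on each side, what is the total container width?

Total width: 2·10 + 10·123 + 9·36 = 1574 px.

1574 px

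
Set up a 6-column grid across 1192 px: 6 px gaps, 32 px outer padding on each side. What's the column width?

Inside the margins: 1192 − 64 = 1128 px.
Subtracting 5 gaps of 6 leaves 1098 for 6 columns, so c = 183 px.

183 px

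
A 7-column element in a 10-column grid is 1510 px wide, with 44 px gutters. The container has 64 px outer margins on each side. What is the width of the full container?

2304 px

7 columns + 6 gutters: 7c + 6·44 = 1510.
7c = 1510 − 264 = 1246, so c = 178 px.
Adding margins, columns and gutters: 128 + 1780 + 396 = 2304 px.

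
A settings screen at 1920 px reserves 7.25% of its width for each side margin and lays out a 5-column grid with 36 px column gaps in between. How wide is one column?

Margins: 7.25% × 1920 = 139.2 px each, so content = 1920 − 278.4 = 1641.6 px.
5 columns + 4 column gaps: 5c + 4·36 = 1641.6.
5c = 1641.6 − 144 = 1497.6, so c = 299.52 px.

299.52 px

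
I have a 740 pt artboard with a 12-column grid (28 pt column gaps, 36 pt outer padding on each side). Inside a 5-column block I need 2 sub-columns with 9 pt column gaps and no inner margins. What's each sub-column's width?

Outer content = 740 − 2·36 = 668 pt.
12 columns + 11 column gaps: 12c + 11·28 = 668.
12c = 668 − 308 = 360, so c = 30 pt.
5-column span = 5·30 + 4·28 = 262 pt.
262 − 1·9 = 253; ÷2 gives d = 126.5 pt.

126.5 pt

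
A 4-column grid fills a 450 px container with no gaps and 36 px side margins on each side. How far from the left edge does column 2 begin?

Inside the margins: 450 − 72 = 378 px.
378 / 4 = 94.5 px per column.
Column 2 starts at margin + 1·(column + gutter) = 36 + 1·94.5 = 130.5 px.

130.5 px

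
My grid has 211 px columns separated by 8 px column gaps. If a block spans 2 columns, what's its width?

2 columns plus 1 column gap: 422 + 8 = 430 px.

430 px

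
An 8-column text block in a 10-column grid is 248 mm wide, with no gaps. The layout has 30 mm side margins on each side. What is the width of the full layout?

8c = 248 → c = 31 mm.
Total width: 2·30 + 10·31 = 370 mm.

370 mm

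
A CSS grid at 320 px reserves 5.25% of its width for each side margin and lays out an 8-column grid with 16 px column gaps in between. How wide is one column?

21.8 px

320 × (1 − 2·5.25%) = 320 × 89.5% = 286.4 px for the columns.
Subtracting 7 column gaps of 16 leaves 174.4 for 8 columns, so c = 21.8 px.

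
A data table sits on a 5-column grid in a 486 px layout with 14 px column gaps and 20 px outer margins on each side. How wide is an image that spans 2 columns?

170 px

Subtract both margins: 486 − 2·20 = 446 px.
5c + 4·14 = 446 → 5c = 390 → c = 78 px.
Span of 2: 2·78 + 1·14 = 156 + 14 = 170 px.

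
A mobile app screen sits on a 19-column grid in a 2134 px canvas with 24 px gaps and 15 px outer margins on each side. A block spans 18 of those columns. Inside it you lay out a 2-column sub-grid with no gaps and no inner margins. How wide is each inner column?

996 px

Subtract both margins: 2134 − 2·15 = 2104 px.
Subtracting 18 gaps of 24 leaves 1672 for 19 columns, so c = 88 px.
18 columns plus 17 gaps: 1584 + 408 = 1992 px.
2d = 1992 → d = 996 px.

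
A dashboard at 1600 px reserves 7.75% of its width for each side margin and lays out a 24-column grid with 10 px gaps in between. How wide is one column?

46.75 px

1600 × (1 − 2·7.75%) = 1600 × 84.5% = 1352 px for the columns.
24c + 23·10 = 1352 → 24c = 1122 → c = 46.75 px.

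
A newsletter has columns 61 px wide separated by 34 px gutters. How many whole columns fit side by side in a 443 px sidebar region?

5 columns

5 columns: 5·61 + 4·34 = 441 px ≤ 443.
6 columns: 536 px > 443. So 5.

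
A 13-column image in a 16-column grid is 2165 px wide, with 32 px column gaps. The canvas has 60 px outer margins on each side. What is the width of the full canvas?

13c + 12·32 = 2165 → 13c = 1781 → c = 137 px.
Canvas = 2·60 + 16·137 + 15·32 = 120 + 2192 + 480 = 2792 px.

2792 px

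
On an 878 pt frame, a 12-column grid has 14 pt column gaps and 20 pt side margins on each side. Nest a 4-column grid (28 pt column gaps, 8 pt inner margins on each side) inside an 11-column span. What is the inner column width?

Subtract both margins: 878 − 2·20 = 838 pt.
12 columns + 11 column gaps: 12c + 11·14 = 838.
12c = 838 − 154 = 684, so c = 57 pt.
11 columns plus 10 column gaps: 627 + 140 = 767 pt.
Inner content = 767 − 2·8 = 751 pt.
4d + 3·28 = 751 → 4d = 667 → d = 166.75 pt.

166.75 pt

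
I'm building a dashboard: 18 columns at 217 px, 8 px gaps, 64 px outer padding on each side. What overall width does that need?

4170 px

Frame = 2·64 + 18·217 + 17·8 = 128 + 3906 + 136 = 4170 px.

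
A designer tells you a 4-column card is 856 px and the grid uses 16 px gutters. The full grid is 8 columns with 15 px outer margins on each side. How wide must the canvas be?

Subtracting 3 gutters of 16 leaves 808 for 4 columns, so c = 202 px.
Canvas = 2·15 + 8·202 + 7·16 = 30 + 1616 + 112 = 1758 px.

1758 px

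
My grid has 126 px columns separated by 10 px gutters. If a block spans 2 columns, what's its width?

2 columns plus 1 gutter: 252 + 10 = 262 px.

262 px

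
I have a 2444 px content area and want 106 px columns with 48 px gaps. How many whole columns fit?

16 columns

Each extra column adds 106 + 48 = 154 px.
(2444 + 48) / 154 = 16.18, so 16 columns fit.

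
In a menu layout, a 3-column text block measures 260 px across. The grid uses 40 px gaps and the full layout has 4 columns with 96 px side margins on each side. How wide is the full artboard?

Subtracting 2 gaps of 40 leaves 180 for 3 columns, so c = 60 px.
Artboard = 2·96 + 4·60 + 3·40 = 192 + 240 + 120 = 552 px.

552 px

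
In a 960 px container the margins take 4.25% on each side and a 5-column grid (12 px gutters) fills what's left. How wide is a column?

166.08 px

Margins: 4.25% × 960 = 40.8 px each, so content = 960 − 81.6 = 878.4 px.
878.4 − 4·12 = 830.4; ÷5 gives c = 166.08 px.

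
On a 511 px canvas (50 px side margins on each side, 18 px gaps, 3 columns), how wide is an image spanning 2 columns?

Content width = 511 − 2·50 = 411 px.
3c + 2·18 = 411 → 3c = 375 → c = 125 px.
2-column span = 2·125 + 1·18 = 268 px.

268 px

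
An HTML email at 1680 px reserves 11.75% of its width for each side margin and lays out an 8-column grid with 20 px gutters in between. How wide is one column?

Each margin = 11.75% of 1680 = 197.4 px; content = 1680 − 2·197.4 = 1285.2 px.
8 columns + 7 gutters: 8c + 7·20 = 1285.2.
8c = 1285.2 − 140 = 1145.2, so c = 143.15 px.

143.15 px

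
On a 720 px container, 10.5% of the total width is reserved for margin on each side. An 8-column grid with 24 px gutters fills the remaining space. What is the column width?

50.1 px

Each margin = 10.5% of 720 = 75.6 px; content = 720 − 2·75.6 = 568.8 px.
568.8 − 7·24 = 400.8; ÷8 gives c = 50.1 px.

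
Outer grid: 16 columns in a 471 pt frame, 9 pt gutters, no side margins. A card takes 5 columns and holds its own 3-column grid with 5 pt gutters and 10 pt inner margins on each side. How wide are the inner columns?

471 − 15·9 = 336; ÷16 gives c = 21 pt.
5 columns plus 4 gutters: 105 + 36 = 141 pt.
Inner content = 141 − 2·10 = 121 pt.
121 − 2·5 = 111; ÷3 gives d = 37 pt.

37 pt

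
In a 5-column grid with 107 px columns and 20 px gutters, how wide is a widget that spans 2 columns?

Span of 2: 2·107 + 1·20 = 214 + 20 = 234 px.

234 px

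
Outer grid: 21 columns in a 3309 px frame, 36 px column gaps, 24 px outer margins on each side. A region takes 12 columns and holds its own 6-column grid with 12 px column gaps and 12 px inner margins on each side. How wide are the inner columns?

294 px

Subtract both margins: 3309 − 2·24 = 3261 px.
21c + 20·36 = 3261 → 21c = 2541 → c = 121 px.
12 columns plus 11 column gaps: 1452 + 396 = 1848 px.
Inner content = 1848 − 2·12 = 1824 px.
6 columns + 5 column gaps: 6d + 5·12 = 1824.
6d = 1824 − 60 = 1764, so d = 294 px.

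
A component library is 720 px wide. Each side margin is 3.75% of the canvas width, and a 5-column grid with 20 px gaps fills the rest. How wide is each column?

117.2 px

Margins: 3.75% × 720 = 27 px each, so content = 720 − 54 = 666 px.
5c + 4·20 = 666 → 5c = 586 → c = 117.2 px.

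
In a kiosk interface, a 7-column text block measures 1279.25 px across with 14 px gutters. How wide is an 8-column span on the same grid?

1464 px

7c + 6·14 = 1279.25 → 7c = 1195.25 → c = 170.75 px.
8 columns plus 7 gutters: 1366 + 98 = 1464 px.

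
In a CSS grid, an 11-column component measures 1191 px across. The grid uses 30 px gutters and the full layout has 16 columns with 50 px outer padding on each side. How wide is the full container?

1846 px

1191 − 10·30 = 891; ÷11 gives c = 81 px.
Adding margins, columns and gutters: 100 + 1296 + 450 = 1846 px.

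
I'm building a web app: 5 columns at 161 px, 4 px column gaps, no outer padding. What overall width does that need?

Canvas = 5·161 + 4·4 = 805 + 16 = 821 px.

821 px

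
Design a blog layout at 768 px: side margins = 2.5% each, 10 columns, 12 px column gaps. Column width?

Each margin = 2.5% of 768 = 19.2 px; content = 768 − 2·19.2 = 729.6 px.
729.6 − 9·12 = 621.6; ÷10 gives c = 62.16 px.

62.16 px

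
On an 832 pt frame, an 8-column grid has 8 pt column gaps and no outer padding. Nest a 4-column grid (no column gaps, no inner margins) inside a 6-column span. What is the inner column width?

155.5 pt

Subtracting 7 column gaps of 8 leaves 776 for 8 columns, so c = 97 pt.
6-column span = 6·97 + 5·8 = 622 pt.
With no column gaps, each column is 622/4 = 155.5 pt.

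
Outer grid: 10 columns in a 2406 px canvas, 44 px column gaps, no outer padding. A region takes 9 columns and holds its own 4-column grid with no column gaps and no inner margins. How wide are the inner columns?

2406 − 9·44 = 2010; ÷10 gives c = 201 px.
Span of 9: 9·201 + 8·44 = 1809 + 352 = 2161 px.
4d = 2161 → d = 540.25 px.

540.25 px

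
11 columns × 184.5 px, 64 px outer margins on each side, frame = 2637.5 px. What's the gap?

48 px

Take off 128 px of margins, leaving 2509.5 px.
11·184.5 + 10g = 2509.5 → 10g = 480 → g = 48 px.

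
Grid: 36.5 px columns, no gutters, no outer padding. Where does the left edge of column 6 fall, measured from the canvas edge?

182.5 px

No margin, so column 6 starts at 5·(column + gutter) = 5·36.5 = 182.5 px.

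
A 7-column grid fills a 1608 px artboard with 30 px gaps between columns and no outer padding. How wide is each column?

1608 − 6·30 = 1428; ÷7 gives c = 204 px.

204 px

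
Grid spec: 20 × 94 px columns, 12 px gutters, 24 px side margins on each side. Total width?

2156 px

Frame = 2·24 + 20·94 + 19·12 = 48 + 1880 + 228 = 2156 px.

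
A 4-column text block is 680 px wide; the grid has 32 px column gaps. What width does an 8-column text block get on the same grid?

680 − 3·32 = 584; ÷4 gives c = 146 px.
Span of 8: 8·146 + 7·32 = 1168 + 224 = 1392 px.

1392 px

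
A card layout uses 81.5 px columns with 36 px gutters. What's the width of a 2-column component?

2-column span = 2·81.5 + 1·36 = 199 px.

199 px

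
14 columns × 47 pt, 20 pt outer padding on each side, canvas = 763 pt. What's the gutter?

5 pt

Inside the margins: 763 − 40 = 723 pt.
14·47 + 13g = 723 → 13g = 65 → g = 5 pt.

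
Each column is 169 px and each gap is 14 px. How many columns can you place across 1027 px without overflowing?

5 columns

k columns need k·169 + (k−1)·14 = k·183 − 14.
k·183 − 14 ≤ 1027 → k ≤ 1041 / 183 ≈ 5.69, so k = 5.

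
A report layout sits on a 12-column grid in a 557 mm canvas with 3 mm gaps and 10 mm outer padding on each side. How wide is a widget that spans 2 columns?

87 mm

Inside the margins: 557 − 20 = 537 mm.
Subtracting 11 gaps of 3 leaves 504 for 12 columns, so c = 42 mm.
2-column span = 2·42 + 1·3 = 87 mm.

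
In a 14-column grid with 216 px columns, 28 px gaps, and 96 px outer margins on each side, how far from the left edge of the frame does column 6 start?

1316 px

Column 6 starts at margin + 5·(column + gutter) = 96 + 5·244 = 1316 px.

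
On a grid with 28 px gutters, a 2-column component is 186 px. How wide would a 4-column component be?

Subtracting 1 gutter of 28 leaves 158 for 2 columns, so c = 79 px.
4-column span = 4·79 + 3·28 = 400 px.

400 px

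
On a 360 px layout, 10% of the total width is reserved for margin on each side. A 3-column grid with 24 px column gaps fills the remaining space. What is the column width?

Margins: 10% × 360 = 36 px each, so content = 360 − 72 = 288 px.
Subtracting 2 column gaps of 24 leaves 240 for 3 columns, so c = 80 px.

80 px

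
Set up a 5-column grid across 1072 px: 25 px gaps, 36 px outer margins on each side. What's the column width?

180 px

Take off 72 px of margins, leaving 1000 px.
5 columns + 4 gaps: 5c + 4·25 = 1000.
5c = 1000 − 100 = 900, so c = 180 px.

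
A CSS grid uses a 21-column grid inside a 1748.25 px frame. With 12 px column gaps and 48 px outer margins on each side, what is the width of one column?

67.25 px

Subtract both margins: 1748.25 − 2·48 = 1652.25 px.
Subtracting 20 column gaps of 12 leaves 1412.25 for 21 columns, so c = 67.25 px.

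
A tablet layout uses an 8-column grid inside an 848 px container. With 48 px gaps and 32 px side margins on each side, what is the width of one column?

Content width = 848 − 2·32 = 784 px.
Subtracting 7 gaps of 48 leaves 448 for 8 columns, so c = 56 px.

56 px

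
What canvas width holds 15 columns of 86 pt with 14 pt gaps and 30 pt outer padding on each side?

1546 pt

Total width: 2·30 + 15·86 + 14·14 = 1546 pt.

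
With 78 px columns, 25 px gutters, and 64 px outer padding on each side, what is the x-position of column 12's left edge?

Column 12 starts at margin + 11·(column + gutter) = 64 + 11·103 = 1197 px.

1197 px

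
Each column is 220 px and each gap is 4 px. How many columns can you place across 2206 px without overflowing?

k columns need k·220 + (k−1)·4 = k·224 − 4.
k·224 − 4 ≤ 2206 → k ≤ 2210 / 224 ≈ 9.87, so k = 9.

9 columns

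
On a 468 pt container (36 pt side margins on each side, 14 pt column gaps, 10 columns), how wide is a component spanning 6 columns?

232 pt

Content width = 468 − 2·36 = 396 pt.
396 − 9·14 = 270; ÷10 gives c = 27 pt.
6 columns plus 5 column gaps: 162 + 70 = 232 pt.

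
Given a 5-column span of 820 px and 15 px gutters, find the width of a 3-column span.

5c + 4·15 = 820 → 5c = 760 → c = 152 px.
3 columns plus 2 gutters: 456 + 30 = 486 px.

486 px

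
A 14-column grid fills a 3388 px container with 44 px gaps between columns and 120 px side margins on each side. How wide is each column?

184 px

Inside the margins: 3388 − 240 = 3148 px.
14 columns + 13 gaps: 14c + 13·44 = 3148.
14c = 3148 − 572 = 2576, so c = 184 px.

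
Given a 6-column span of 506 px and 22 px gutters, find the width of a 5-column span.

418 px

6c + 5·22 = 506 → 6c = 396 → c = 66 px.
Span of 5: 5·66 + 4·22 = 330 + 88 = 418 px.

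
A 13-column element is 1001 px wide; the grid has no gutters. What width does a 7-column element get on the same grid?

1001 / 13 = 77 px per column.
With no gutters, 7 columns span 7·77 = 539 px.

539 px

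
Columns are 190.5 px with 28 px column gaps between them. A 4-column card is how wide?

846 px

Span of 4: 4·190.5 + 3·28 = 762 + 84 = 846 px.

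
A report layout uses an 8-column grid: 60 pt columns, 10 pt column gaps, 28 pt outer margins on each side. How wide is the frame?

Total width: 2·28 + 8·60 + 7·10 = 606 pt.

606 pt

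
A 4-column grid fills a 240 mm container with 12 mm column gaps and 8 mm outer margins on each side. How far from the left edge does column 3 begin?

126 mm

Inside the margins: 240 − 16 = 224 mm.
224 − 3·12 = 188; ÷4 gives c = 47 mm.
Each column+gutter stride is 59 mm; 2 of them past the 8 mm margin is 8 + 118 = 126 mm.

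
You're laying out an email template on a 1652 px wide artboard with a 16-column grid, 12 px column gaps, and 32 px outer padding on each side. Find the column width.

88 px

Subtract both margins: 1652 − 2·32 = 1588 px.
1588 − 15·12 = 1408; ÷16 gives c = 88 px.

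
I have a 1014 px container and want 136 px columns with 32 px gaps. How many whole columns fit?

6 columns: 6·136 + 5·32 = 976 px ≤ 1014.
7 columns: 1144 px > 1014. So 6.

6 columns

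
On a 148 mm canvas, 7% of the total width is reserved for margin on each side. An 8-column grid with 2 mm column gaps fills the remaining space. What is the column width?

14.16 mm

Margins: 7% × 148 = 10.36 mm each, so content = 148 − 20.72 = 127.28 mm.
8c + 7·2 = 127.28 → 8c = 113.28 → c = 14.16 mm.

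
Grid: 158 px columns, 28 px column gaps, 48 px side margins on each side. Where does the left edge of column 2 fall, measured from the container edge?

Before column 2: the margin + 1 column + 1 column gap.
Offset = 48 + 1·(158 + 28) = 48 + 186 = 234 px.

234 px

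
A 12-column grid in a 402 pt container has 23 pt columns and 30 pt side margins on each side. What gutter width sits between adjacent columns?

Take off 60 pt of margins, leaving 342 pt.
Columns use 276 pt, leaving 66 pt across 11 gutters = 6 pt each.

6 pt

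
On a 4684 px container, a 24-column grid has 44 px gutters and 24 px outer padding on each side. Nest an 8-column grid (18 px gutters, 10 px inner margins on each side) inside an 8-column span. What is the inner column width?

171.25 px

Subtract both margins: 4684 − 2·24 = 4636 px.
4636 − 23·44 = 3624; ÷24 gives c = 151 px.
Span of 8: 8·151 + 7·44 = 1208 + 308 = 1516 px.
Inner content = 1516 − 2·10 = 1496 px.
8d + 7·18 = 1496 → 8d = 1370 → d = 171.25 px.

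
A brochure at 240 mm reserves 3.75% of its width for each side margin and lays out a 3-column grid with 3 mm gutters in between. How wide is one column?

Each margin = 3.75% of 240 = 9 mm; content = 240 − 2·9 = 222 mm.
Subtracting 2 gutters of 3 leaves 216 for 3 columns, so c = 72 mm.

72 mm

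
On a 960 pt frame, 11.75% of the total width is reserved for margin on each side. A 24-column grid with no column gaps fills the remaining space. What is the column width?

30.6 pt

Margins: 11.75% × 960 = 112.8 pt each, so content = 960 − 225.6 = 734.4 pt.
24c = 734.4 → c = 30.6 pt.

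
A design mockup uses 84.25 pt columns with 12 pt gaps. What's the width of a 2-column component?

2 columns plus 1 gap: 168.5 + 12 = 180.5 pt.

180.5 pt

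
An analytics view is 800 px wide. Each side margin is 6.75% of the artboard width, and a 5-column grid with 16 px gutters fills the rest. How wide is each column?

Each margin = 6.75% of 800 = 54 px; content = 800 − 2·54 = 692 px.
692 − 4·16 = 628; ÷5 gives c = 125.6 px.

125.6 px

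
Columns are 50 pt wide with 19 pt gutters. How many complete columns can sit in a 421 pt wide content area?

6 columns

6 columns: 6·50 + 5·19 = 395 pt ≤ 421.
7 columns: 464 pt > 421. So 6.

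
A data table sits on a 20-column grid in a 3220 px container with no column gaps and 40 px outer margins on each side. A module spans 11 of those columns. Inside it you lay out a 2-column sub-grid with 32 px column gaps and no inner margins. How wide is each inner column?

Inside the margins: 3220 − 80 = 3140 px.
With no column gaps, each column is 3140/20 = 157 px.
11-column span = 11·157 = 1727 px.
2 columns + 1 column gap: 2d + 1·32 = 1727.
2d = 1727 − 32 = 1695, so d = 847.5 px.

847.5 px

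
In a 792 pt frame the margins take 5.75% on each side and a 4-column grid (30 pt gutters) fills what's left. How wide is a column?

152.73 pt

792 × (1 − 2·5.75%) = 792 × 88.5% = 700.92 pt for the columns.
Subtracting 3 gutters of 30 leaves 610.92 for 4 columns, so c = 152.73 pt.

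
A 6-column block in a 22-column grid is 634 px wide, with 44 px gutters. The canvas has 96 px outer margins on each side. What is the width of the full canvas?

6c + 5·44 = 634 → 6c = 414 → c = 69 px.
Total width: 2·96 + 22·69 + 21·44 = 2634 px.

2634 px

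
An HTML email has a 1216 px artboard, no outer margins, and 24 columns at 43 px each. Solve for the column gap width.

24 columns take 24·43 = 1032 px; remaining 184 splits into 23 column gaps.
g = 184 / 23 = 8 px.

8 px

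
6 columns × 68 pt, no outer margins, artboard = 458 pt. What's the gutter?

6 columns take 6·68 = 408 pt; remaining 50 splits into 5 gutters.
g = 50 / 5 = 10 pt.

10 pt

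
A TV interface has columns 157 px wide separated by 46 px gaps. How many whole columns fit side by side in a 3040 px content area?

15 columns

Each extra column adds 157 + 46 = 203 px.
(3040 + 46) / 203 = 15.20, so 15 columns fit.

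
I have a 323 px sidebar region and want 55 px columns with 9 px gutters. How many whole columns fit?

5 columns: 5·55 + 4·9 = 311 px ≤ 323.
6 columns: 375 px > 323. So 5.

5 columns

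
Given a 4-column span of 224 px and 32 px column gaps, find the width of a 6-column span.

352 px

4c + 3·32 = 224 → 4c = 128 → c = 32 px.
Span of 6: 6·32 + 5·32 = 192 + 160 = 352 px.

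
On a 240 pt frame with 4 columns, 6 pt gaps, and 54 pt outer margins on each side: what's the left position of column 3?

123 pt

Content = 240 − 2·54 = 132 pt.
Subtracting 3 gaps of 6 leaves 114 for 4 columns, so c = 28.5 pt.
Before column 3: the margin + 2 columns + 2 gaps.
Offset = 54 + 2·(28.5 + 6) = 54 + 69 = 123 pt.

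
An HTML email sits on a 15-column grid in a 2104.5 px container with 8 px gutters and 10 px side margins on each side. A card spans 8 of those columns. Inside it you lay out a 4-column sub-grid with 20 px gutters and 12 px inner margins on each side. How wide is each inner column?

256 px

Outer content = 2104.5 − 2·10 = 2084.5 px.
15 columns + 14 gutters: 15c + 14·8 = 2084.5.
15c = 2084.5 − 112 = 1972.5, so c = 131.5 px.
8 columns plus 7 gutters: 1052 + 56 = 1108 px.
Inner content = 1108 − 2·12 = 1084 px.
4 columns + 3 gutters: 4d + 3·20 = 1084.
4d = 1084 − 60 = 1024, so d = 256 px.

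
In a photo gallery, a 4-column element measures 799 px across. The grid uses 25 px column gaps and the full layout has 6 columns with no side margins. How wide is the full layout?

Subtracting 3 column gaps of 25 leaves 724 for 4 columns, so c = 181 px.
Layout = 6·181 + 5·25 = 1086 + 125 = 1211 px.

1211 px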